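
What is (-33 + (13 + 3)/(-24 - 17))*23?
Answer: -31487/41 ≈ -767.98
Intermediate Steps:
(-33 + (13 + 3)/(-24 - 17))*23 = (-33 + 16/(-41))*23 = (-33 + 16*(-1/41))*23 = (-33 - 16/41)*23 = -1369/41*23 = -31487/41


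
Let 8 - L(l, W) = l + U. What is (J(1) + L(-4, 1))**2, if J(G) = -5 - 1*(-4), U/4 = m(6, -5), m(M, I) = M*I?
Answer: 17161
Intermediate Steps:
m(M, I) = I*M
U = -120 (U = 4*(-5*6) = 4*(-30) = -120)
J(G) = -1 (J(G) = -5 + 4 = -1)
L(l, W) = 128 - l (L(l, W) = 8 - (l - 120) = 8 - (-120 + l) = 8 + (120 - l) = 128 - l)
(J(1) + L(-4, 1))**2 = (-1 + (128 - 1*(-4)))**2 = (-1 + (128 + 4))**2 = (-1 + 132)**2 = 131**2 = 17161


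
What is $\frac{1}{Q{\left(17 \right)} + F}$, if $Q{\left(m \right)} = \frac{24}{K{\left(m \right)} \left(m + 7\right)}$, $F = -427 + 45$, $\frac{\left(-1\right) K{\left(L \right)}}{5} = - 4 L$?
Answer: $- \frac{340}{129879} \approx -0.0026178$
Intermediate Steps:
$K{\left(L \right)} = 20 L$ ($K{\left(L \right)} = - 5 \left(- 4 L\right) = 20 L$)
$F = -382$
$Q{\left(m \right)} = \frac{6}{5 m \left(7 + m\right)}$ ($Q{\left(m \right)} = \frac{24}{20 m \left(m + 7\right)} = \frac{24}{20 m \left(7 + m\right)} = 24 \frac{1}{20 m \left(7 + m\right)} = \frac{6}{5 m \left(7 + m\right)}$)
$\frac{1}{Q{\left(17 \right)} + F} = \frac{1}{\frac{6}{5 \cdot 17 \left(7 + 17\right)} - 382} = \frac{1}{\frac{6}{5} \cdot \frac{1}{17} \cdot \frac{1}{24} - 382} = \frac{1}{\frac{1}{340} - 382} = \frac{1}{- \frac{129879}{340}} = - \frac{340}{129879}$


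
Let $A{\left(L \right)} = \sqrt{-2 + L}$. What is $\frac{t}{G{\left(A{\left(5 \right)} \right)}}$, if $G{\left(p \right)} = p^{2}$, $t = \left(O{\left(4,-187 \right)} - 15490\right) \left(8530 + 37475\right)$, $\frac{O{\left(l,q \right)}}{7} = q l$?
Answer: $-317833210$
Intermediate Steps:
$O{\left(l,q \right)} = 7 l q$ ($O{\left(l,q \right)} = 7 q l = 7 l q$)
$t = -953499630$ ($t = \left(7 \cdot 4 \left(-187\right) - 15490\right) \left(8530 + 37475\right) = \left(-5236 - 15490\right) 46005 = \left(-20726\right) 46005 = -953499630$)
$\frac{t}{G{\left(A{\left(5 \right)} \right)}} = - \frac{953499630}{\left(\sqrt{-2 + 5}\right)^{2}} = - \frac{953499630}{\left(\sqrt{3}\right)^{2}} = - \frac{953499630}{3} = \left(-953499630\right) \frac{1}{3} = -317833210$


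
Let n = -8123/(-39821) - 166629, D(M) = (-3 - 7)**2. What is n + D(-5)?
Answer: -6631343186/39821 ≈ -1.6653e+5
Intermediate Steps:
D(M) = 100 (D(M) = (-10)**2 = 100)
n = -6635325286/39821 (n = -8123*(-1/39821) - 166629 = 8123/39821 - 166629 = -6635325286/39821 ≈ -1.6663e+5)
n + D(-5) = -6635325286/39821 + 100 = -6631343186/39821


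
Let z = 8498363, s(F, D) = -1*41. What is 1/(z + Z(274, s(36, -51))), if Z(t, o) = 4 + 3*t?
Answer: 1/8499189 ≈ 1.1766e-7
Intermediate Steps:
s(F, D) = -41
1/(z + Z(274, s(36, -51))) = 1/(8498363 + (4 + 3*274)) = 1/(8498363 + (4 + 822)) = 1/(8498363 + 826) = 1/8499189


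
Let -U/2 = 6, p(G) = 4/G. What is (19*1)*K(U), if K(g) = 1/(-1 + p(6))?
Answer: -57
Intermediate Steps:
U = -12 (U = -2*6 = -12)
K(g) = -3 (K(g) = 1/(-1 + 4/6) = 1/(-1 + 4*(1/6)) = 1/(-1 + 2/3) = 1/(-1/3) = -3)
(19*1)*K(U) = (19*1)*(-3) = 19*(-3) = -57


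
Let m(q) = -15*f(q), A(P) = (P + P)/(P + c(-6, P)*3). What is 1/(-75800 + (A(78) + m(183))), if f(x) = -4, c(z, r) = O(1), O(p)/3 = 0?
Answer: -1/75738 ≈ -1.3203e-5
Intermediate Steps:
O(p) = 0 (O(p) = 3*0 = 0)
c(z, r) = 0
A(P) = 2 (A(P) = (P + P)/(P + 0*3) = (2*P)/(P + 0) = (2*P)/P = 2)
m(q) = 60 (m(q) = -15*(-4) = 60)
1/(-75800 + (A(78) + m(183))) = 1/(-75800 + (2 + 60)) = 1/(-75800 + 62) = 1/(-75738) = -1/75738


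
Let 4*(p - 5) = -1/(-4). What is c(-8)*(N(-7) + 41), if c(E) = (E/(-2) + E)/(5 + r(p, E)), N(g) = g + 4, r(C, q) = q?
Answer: 152/3 ≈ 50.667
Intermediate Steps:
p = 81/16 (p = 5 + (-1/(-4))/4 = 5 + (-1*(-¼))/4 = 5 + (¼)*(¼) = 5 + 1/16 = 81/16 ≈ 5.0625)
N(g) = 4 + g
c(E) = E/(2*(5 + E)) (c(E) = (E/(-2) + E)/(5 + E) = (E*(-½) + E)/(5 + E) = (-E/2 + E)/(5 + E) = (E/2)/(5 + E) = E/(2*(5 + E)))
c(-8)*(N(-7) + 41) = ((½)*(-8)/(5 - 8))*((4 - 7) + 41) = ((½)*(-8)/(-3))*(-3 + 41) = ((½)*(-8)*(-⅓))*38 = (4/3)*38 = 152/3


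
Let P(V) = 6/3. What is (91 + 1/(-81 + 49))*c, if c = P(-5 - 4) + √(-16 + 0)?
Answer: 2911/16 + 2911*I/8 ≈ 181.94 + 363.88*I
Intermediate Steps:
P(V) = 2 (P(V) = 6*(⅓) = 2)
c = 2 + 4*I (c = 2 + √(-16 + 0) = 2 + √(-16) = 2 + 4*I ≈ 2.0 + 4.0*I)
(91 + 1/(-81 + 49))*c = (91 + 1/(-81 + 49))*(2 + 4*I) = (91 + 1/(-32))*(2 + 4*I) = (91 - 1/32)*(2 + 4*I) = 2911*(2 + 4*I)/32 = 2911/16 + 2911*I/8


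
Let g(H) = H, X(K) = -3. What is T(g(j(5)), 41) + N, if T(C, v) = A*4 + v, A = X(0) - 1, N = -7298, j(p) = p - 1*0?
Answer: -7273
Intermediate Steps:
j(p) = p (j(p) = p + 0 = p)
A = -4 (A = -3 - 1 = -4)
T(C, v) = -16 + v (T(C, v) = -4*4 + v = -16 + v)
T(g(j(5)), 41) + N = (-16 + 41) - 7298 = 25 - 7298 = -7273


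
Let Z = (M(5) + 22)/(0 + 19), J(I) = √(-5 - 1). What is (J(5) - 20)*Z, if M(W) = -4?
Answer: -360/19 + 18*I*√6/19 ≈ -18.947 + 2.3206*I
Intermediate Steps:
J(I) = I*√6 (J(I) = √(-6) = I*√6)
Z = 18/19 (Z = (-4 + 22)/(0 + 19) = 18/19 ≈ 0.94737)
(J(5) - 20)*Z = (I*√6 - 20)*(18/19) = (-20 + I*√6)*(18/19) = -360/19 + 18*I*√6/19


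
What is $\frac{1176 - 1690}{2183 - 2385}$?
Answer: $\frac{257}{101} \approx 2.5446$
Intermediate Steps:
$\frac{1176 - 1690}{2183 - 2385} = - \frac{514}{-202} = \left(-514\right) \left(- \frac{1}{202}\right) = \frac{257}{101}$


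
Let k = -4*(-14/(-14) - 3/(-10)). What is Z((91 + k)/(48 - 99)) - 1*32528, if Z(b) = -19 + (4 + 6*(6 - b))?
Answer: -2762237/85 ≈ -32497.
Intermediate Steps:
k = -26/5 (k = -4*(-14*(-1/14) - 3*(-1/10)) = -4*(1 + 3/10) = -4*13/10 = -26/5 ≈ -5.2000)
Z(b) = 21 - 6*b (Z(b) = -19 + (4 + (36 - 6*b)) = -19 + (40 - 6*b) = 21 - 6*b)
Z((91 + k)/(48 - 99)) - 1*32528 = (21 - 6*(91 - 26/5)/(48 - 99)) - 1*32528 = (21 - 2574/(5*(-51))) - 32528 = (21 - 2574*(-1)/(5*51)) - 32528 = (21 - 6*(-143/85)) - 32528 = (21 + 858/85) - 32528 = 2643/85 - 32528 = -2762237/85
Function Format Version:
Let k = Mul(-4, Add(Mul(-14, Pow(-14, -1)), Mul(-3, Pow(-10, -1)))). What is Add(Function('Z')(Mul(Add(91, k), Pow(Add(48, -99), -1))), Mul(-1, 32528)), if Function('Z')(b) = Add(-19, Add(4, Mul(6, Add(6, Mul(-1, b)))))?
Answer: Rational(-2762237, 85) ≈ -32497.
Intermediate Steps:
k = Rational(-26, 5) (k = Mul(-4, Add(Mul(-14, Rational(-1, 14)), Mul(-3, Rational(-1, 10)))) = Mul(-4, Add(1, Rational(3, 10))) = Mul(-4, Rational(13, 10)) = Rational(-26, 5) ≈ -5.2000)
Function('Z')(b) = Add(21, Mul(-6, b)) (Function('Z')(b) = Add(-19, Add(4, Add(36, Mul(-6, b)))) = Add(-19, Add(40, Mul(-6, b))) = Add(21, Mul(-6, b)))
Add(Function('Z')(Mul(Add(91, k), Pow(Add(48, -99), -1))), Mul(-1, 32528)) = Add(Add(21, Mul(-6, Mul(Add(91, Rational(-26, 5)), Pow(Add(48, -99), -1)))), Mul(-1, 32528)) = Add(Add(21, Mul(-6, Mul(Rational(429, 5), Pow(-51, -1)))), -32528) = Add(Add(21, Mul(-6, Mul(Rational(429, 5), Rational(-1, 51)))), -32528) = Add(Add(21, Mul(-6, Rational(-143, 85))), -32528) = Add(Add(21, Rational(858, 85)), -32528) = Add(Rational(2643, 85), -32528) = Rational(-2762237, 85)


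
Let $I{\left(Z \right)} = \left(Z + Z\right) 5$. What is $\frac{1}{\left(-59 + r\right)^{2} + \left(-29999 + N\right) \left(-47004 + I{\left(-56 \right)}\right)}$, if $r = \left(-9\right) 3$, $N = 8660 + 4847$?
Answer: $\frac{1}{784432884} \approx 1.2748 \cdot 10^{-9}$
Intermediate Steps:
$N = 13507$
$r = -27$
$I{\left(Z \right)} = 10 Z$ ($I{\left(Z \right)} = 2 Z 5 = 10 Z$)
$\frac{1}{\left(-59 + r\right)^{2} + \left(-29999 + N\right) \left(-47004 + I{\left(-56 \right)}\right)} = \frac{1}{\left(-59 - 27\right)^{2} + \left(-29999 + 13507\right) \left(-47004 + 10 \left(-56\right)\right)} = \frac{1}{\left(-86\right)^{2} - 16492 \left(-47004 - 560\right)} = \frac{1}{7396 - -784425488} = \frac{1}{7396 + 784425488} = \frac{1}{784432884}$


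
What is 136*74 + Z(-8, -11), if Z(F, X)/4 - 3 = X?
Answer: 10032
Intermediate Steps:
Z(F, X) = 12 + 4*X
136*74 + Z(-8, -11) = 136*74 + (12 + 4*(-11)) = 10064 + (12 - 44) = 10064 - 32 = 10032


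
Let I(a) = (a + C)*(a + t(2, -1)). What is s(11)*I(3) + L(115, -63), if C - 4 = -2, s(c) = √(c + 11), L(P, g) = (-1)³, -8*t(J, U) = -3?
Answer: -1 + 135*√22/8 ≈ 78.151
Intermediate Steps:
t(J, U) = 3/8 (t(J, U) = -⅛*(-3) = 3/8)
L(P, g) = -1
s(c) = √(11 + c)
C = 2 (C = 4 - 2 = 2)
I(a) = (2 + a)*(3/8 + a) (I(a) = (a + 2)*(a + 3/8) = (2 + a)*(3/8 + a))
s(11)*I(3) + L(115, -63) = √(11 + 11)*(¾ + 3² + (19/8)*3) - 1 = √22*(¾ + 9 + 57/8) - 1 = √22*(135/8) - 1 = 135*√22/8 - 1 = -1 + 135*√22/8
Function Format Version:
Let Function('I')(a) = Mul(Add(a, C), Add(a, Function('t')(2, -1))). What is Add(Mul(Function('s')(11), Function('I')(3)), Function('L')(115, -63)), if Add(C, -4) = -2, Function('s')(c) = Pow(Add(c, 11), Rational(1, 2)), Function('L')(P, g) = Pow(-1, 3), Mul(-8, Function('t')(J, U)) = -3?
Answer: Add(-1, Mul(Rational(135, 8), Pow(22, Rational(1, 2)))) ≈ 78.151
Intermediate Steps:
Function('t')(J, U) = Rational(3, 8) (Function('t')(J, U) = Mul(Rational(-1, 8), -3) = Rational(3, 8))
Function('L')(P, g) = -1
Function('s')(c) = Pow(Add(11, c), Rational(1, 2))
C = 2 (C = Add(4, -2) = 2)
Function('I')(a) = Mul(Add(2, a), Add(Rational(3, 8), a)) (Function('I')(a) = Mul(Add(a, 2), Add(a, Rational(3, 8))) = Mul(Add(2, a), Add(Rational(3, 8), a)))
Add(Mul(Function('s')(11), Function('I')(3)), Function('L')(115, -63)) = Add(Mul(Pow(Add(11, 11), Rational(1, 2)), Add(Rational(3, 4), Pow(3, 2), Mul(Rational(19, 8), 3))), -1) = Add(Mul(Pow(22, Rational(1, 2)), Add(Rational(3, 4), 9, Rational(57, 8))), -1) = Add(Mul(Pow(22, Rational(1, 2)), Rational(135, 8)), -1) = Add(Mul(Rational(135, 8), Pow(22, Rational(1, 2))), -1) = Add(-1, Mul(Rational(135, 8), Pow(22, Rational(1, 2))))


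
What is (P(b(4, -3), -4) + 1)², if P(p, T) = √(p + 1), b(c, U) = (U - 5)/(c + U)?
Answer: (1 + I*√7)² ≈ -6.0 + 5.2915*I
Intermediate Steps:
b(c, U) = (-5 + U)/(U + c)
P(p, T) = √(1 + p)
(P(b(4, -3), -4) + 1)² = (√(1 + (-5 - 3)/(-3 + 4)) + 1)² = (√(1 - 8/1) + 1)² = (√(1 + 1*(-8)) + 1)² = (√(1 - 8) + 1)² = (√(-7) + 1)² = (I*√7 + 1)² = (1 + I*√7)²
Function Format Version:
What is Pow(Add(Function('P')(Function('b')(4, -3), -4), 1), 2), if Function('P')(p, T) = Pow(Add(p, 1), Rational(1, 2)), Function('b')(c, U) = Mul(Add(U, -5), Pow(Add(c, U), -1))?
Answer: Pow(Add(1, Mul(I, Pow(7, Rational(1, 2)))), 2) ≈ Add(-6.0000, Mul(5.2915, I))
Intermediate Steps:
Function('b')(c, U) = Mul(Pow(Add(U, c), -1), Add(-5, U)) (Function('b')(c, U) = Mul(Add(-5, U), Pow(Add(U, c), -1)) = Mul(Pow(Add(U, c), -1), Add(-5, U)))
Function('P')(p, T) = Pow(Add(1, p), Rational(1, 2))
Pow(Add(Function('P')(Function('b')(4, -3), -4), 1), 2) = Pow(Add(Pow(Add(1, Mul(Pow(Add(-3, 4), -1), Add(-5, -3))), Rational(1, 2)), 1), 2) = Pow(Add(Pow(Add(1, Mul(Pow(1, -1), -8)), Rational(1, 2)), 1), 2) = Pow(Add(Pow(Add(1, Mul(1, -8)), Rational(1, 2)), 1), 2) = Pow(Add(Pow(Add(1, -8), Rational(1, 2)), 1), 2) = Pow(Add(Pow(-7, Rational(1, 2)), 1), 2) = Pow(Add(Mul(I, Pow(7, Rational(1, 2))), 1), 2) = Pow(Add(1, Mul(I, Pow(7, Rational(1, 2)))), 2)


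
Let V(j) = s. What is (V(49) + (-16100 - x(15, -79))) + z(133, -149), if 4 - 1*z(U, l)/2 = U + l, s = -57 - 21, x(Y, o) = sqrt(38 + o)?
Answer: -16138 - I*sqrt(41) ≈ -16138.0 - 6.4031*I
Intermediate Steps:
s = -78
V(j) = -78
z(U, l) = 8 - 2*U - 2*l (z(U, l) = 8 - 2*(U + l) = 8 + (-2*U - 2*l) = 8 - 2*U - 2*l)
(V(49) + (-16100 - x(15, -79))) + z(133, -149) = (-78 + (-16100 - sqrt(38 - 79))) + (8 - 2*133 - 2*(-149)) = (-78 + (-16100 - sqrt(-41))) + (8 - 266 + 298) = (-78 + (-16100 - I*sqrt(41))) + 40 = (-16178 - I*sqrt(41)) + 40 = -16138 - I*sqrt(41)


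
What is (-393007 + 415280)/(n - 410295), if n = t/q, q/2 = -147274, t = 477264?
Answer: -1640116901/30213012231 ≈ -0.054285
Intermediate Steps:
q = -294548 (q = 2*(-147274) = -294548)
n = -119316/73637 (n = 477264/(-294548) = 477264*(-1/294548) = -119316/73637 ≈ -1.6203)
(-393007 + 415280)/(n - 410295) = (-393007 + 415280)/(-119316/73637 - 410295) = 22273/(-30213012231/73637) = 22273*(-73637/30213012231) = -1640116901/30213012231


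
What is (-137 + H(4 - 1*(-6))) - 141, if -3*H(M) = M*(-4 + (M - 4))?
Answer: -854/3 ≈ -284.67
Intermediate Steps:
H(M) = -M*(-8 + M)/3 (H(M) = -M*(-4 + (M - 4))/3 = -M*(-4 + (-4 + M))/3 = -M*(-8 + M)/3)
(-137 + H(4 - 1*(-6))) - 141 = (-137 + (4 - 1*(-6))*(8 - (4 - 1*(-6)))/3) - 141 = (-137 + (4 + 6)*(8 - (4 + 6))/3) - 141 = (-137 + (⅓)*10*(8 - 1*10)) - 141 = (-137 + (⅓)*10*(8 - 10)) - 141 = (-137 + (⅓)*10*(-2)) - 141 = (-137 - 20/3) - 141 = -431/3 - 141 = -854/3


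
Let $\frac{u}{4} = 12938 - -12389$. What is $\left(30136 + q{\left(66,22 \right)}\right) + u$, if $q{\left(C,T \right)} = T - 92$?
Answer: $131374$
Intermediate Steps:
$q{\left(C,T \right)} = -92 + T$ ($q{\left(C,T \right)} = T - 92 = -92 + T$)
$u = 101308$ ($u = 4 \left(12938 - -12389\right) = 4 \left(12938 + 12389\right) = 4 \cdot 25327 = 101308$)
$\left(30136 + q{\left(66,22 \right)}\right) + u = \left(30136 + \left(-92 + 22\right)\right) + 101308 = \left(30136 - 70\right) + 101308 = 30066 + 101308 = 131374$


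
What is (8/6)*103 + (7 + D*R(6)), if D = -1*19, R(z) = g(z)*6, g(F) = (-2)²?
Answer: -935/3 ≈ -311.67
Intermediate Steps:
g(F) = 4
R(z) = 24 (R(z) = 4*6 = 24)
D = -19
(8/6)*103 + (7 + D*R(6)) = (8/6)*103 + (7 - 19*24) = (8*(⅙))*103 + (7 - 456) = (4/3)*103 - 449 = 412/3 - 449 = -935/3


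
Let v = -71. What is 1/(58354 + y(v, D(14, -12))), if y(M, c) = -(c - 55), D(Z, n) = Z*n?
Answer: 1/58577 ≈ 1.7072e-5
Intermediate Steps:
y(M, c) = 55 - c (y(M, c) = -(-55 + c) = 55 - c)
1/(58354 + y(v, D(14, -12))) = 1/(58354 + (55 - 14*(-12))) = 1/(58354 + (55 - 1*(-168))) = 1/(58354 + (55 + 168)) = 1/(58354 + 223) = 1/58577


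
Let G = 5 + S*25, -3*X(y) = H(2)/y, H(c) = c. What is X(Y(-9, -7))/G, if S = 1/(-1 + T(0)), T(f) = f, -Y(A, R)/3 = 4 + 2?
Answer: -1/540 ≈ -0.0018519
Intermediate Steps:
Y(A, R) = -18 (Y(A, R) = -3*(4 + 2) = -3*6 = -18)
S = -1 (S = 1/(-1 + 0) = 1/(-1) = -1)
X(y) = -2/(3*y)
G = -20 (G = 5 - 1*25 = 5 - 25 = -20)
X(Y(-9, -7))/G = -⅔/(-18)/(-20) = -⅔*(-1/18)*(-1/20) = (1/27)*(-1/20) = -1/540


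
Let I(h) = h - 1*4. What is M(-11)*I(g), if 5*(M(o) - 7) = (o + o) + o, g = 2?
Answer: -⅘ ≈ -0.80000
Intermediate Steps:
I(h) = -4 + h (I(h) = h - 4 = -4 + h)
M(o) = 7 + 3*o/5 (M(o) = 7 + ((o + o) + o)/5 = 7 + (2*o + o)/5 = 7 + (3*o)/5 = 7 + 3*o/5)
M(-11)*I(g) = (7 + (⅗)*(-11))*(-4 + 2) = (7 - 33/5)*(-2) = (⅖)*(-2) = -⅘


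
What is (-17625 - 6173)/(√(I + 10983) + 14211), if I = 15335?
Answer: -338193378/201926203 + 23798*√26318/201926203 ≈ -1.6557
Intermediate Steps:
(-17625 - 6173)/(√(I + 10983) + 14211) = (-17625 - 6173)/(√(15335 + 10983) + 14211) = -23798/(√26318 + 14211) = -23798/(14211 + √26318)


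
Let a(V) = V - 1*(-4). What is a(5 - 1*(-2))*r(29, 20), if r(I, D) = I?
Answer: 319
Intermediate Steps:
a(V) = 4 + V (a(V) = V + 4 = 4 + V)
a(5 - 1*(-2))*r(29, 20) = (4 + (5 - 1*(-2)))*29 = (4 + (5 + 2))*29 = (4 + 7)*29 = 11*29 = 319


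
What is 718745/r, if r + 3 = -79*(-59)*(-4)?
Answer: -718745/18647 ≈ -38.545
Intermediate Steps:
r = -18647 (r = -3 - 79*(-59)*(-4) = -3 + 4661*(-4) = -3 - 18644 = -18647)
718745/r = 718745/(-18647) = 718745*(-1/18647) = -718745/18647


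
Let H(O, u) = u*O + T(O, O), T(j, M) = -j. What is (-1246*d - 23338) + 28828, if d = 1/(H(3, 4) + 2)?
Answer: 59144/11 ≈ 5376.7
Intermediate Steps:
H(O, u) = -O + O*u (H(O, u) = u*O - O = O*u - O = -O + O*u)
d = 1/11 (d = 1/(3*(-1 + 4) + 2) = 1/(3*3 + 2) = 1/(9 + 2) = 1/11 ≈ 0.090909)
(-1246*d - 23338) + 28828 = (-1246*1/11 - 23338) + 28828 = (-1246/11 - 23338) + 28828 = -257964/11 + 28828 = 59144/11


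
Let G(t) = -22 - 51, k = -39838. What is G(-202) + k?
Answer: -39911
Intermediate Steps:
G(t) = -73
G(-202) + k = -73 - 39838 = -39911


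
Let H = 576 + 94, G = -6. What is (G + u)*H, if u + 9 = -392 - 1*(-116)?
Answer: -194970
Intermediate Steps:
H = 670
u = -285 (u = -9 + (-392 - 1*(-116)) = -9 + (-392 + 116) = -9 - 276 = -285)
(G + u)*H = (-6 - 285)*670 = -291*670 = -194970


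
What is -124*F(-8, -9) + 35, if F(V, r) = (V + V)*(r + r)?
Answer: -35677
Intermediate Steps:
F(V, r) = 4*V*r (F(V, r) = (2*V)*(2*r) = 4*V*r)
-124*F(-8, -9) + 35 = -496*(-8)*(-9) + 35 = -124*288 + 35 = -35712 + 35 = -35677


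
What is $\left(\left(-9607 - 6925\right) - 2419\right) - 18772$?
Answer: $-37723$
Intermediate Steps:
$\left(\left(-9607 - 6925\right) - 2419\right) - 18772 = \left(-16532 - 2419\right) - 18772 = -18951 - 18772 = -37723$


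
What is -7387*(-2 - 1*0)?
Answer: 14774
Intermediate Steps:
-7387*(-2 - 1*0) = -7387*(-2 + 0) = -7387*(-2) = 14774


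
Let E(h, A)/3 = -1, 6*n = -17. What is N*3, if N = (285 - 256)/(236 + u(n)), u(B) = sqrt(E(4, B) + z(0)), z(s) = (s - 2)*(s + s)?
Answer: 20532/55699 - 87*I*sqrt(3)/55699 ≈ 0.36862 - 0.0027054*I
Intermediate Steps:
n = -17/6 (n = (1/6)*(-17) = -17/6 ≈ -2.8333)
E(h, A) = -3 (E(h, A) = 3*(-1) = -3)
z(s) = 2*s*(-2 + s) (z(s) = (-2 + s)*(2*s) = 2*s*(-2 + s))
u(B) = I*sqrt(3) (u(B) = sqrt(-3 + 2*0*(-2 + 0)) = sqrt(-3 + 2*0*(-2)) = sqrt(-3 + 0) = sqrt(-3) = I*sqrt(3))
N = 29/(236 + I*sqrt(3)) (N = (285 - 256)/(236 + I*sqrt(3)) = 29/(236 + I*sqrt(3)) ≈ 0.12287 - 0.0009018*I)
N*3 = (6844/55699 - 29*I*sqrt(3)/55699)*3 = 20532/55699 - 87*I*sqrt(3)/55699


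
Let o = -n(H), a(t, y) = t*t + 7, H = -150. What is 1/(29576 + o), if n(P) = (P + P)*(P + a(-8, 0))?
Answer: 1/5876 ≈ 0.00017018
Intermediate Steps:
a(t, y) = 7 + t² (a(t, y) = t² + 7 = 7 + t²)
n(P) = 2*P*(71 + P) (n(P) = (P + P)*(P + (7 + (-8)²)) = (2*P)*(P + (7 + 64)) = (2*P)*(P + 71) = (2*P)*(71 + P) = 2*P*(71 + P))
o = -23700 (o = -2*(-150)*(71 - 150) = -2*(-150)*(-79) = -1*23700 = -23700)
1/(29576 + o) = 1/(29576 - 23700) = 1/5876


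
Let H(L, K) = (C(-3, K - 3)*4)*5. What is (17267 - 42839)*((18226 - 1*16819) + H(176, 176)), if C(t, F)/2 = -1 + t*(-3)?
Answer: -44162844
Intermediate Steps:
C(t, F) = -2 - 6*t (C(t, F) = 2*(-1 + t*(-3)) = 2*(-1 - 3*t) = -2 - 6*t)
H(L, K) = 320 (H(L, K) = ((-2 - 6*(-3))*4)*5 = ((-2 + 18)*4)*5 = (16*4)*5 = 64*5 = 320)
(17267 - 42839)*((18226 - 1*16819) + H(176, 176)) = (17267 - 42839)*((18226 - 1*16819) + 320) = -25572*((18226 - 16819) + 320) = -25572*(1407 + 320) = -25572*1727 = -44162844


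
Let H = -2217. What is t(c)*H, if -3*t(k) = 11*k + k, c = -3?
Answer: -26604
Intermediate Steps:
t(k) = -4*k (t(k) = -(11*k + k)/3 = -4*k)
t(c)*H = -4*(-3)*(-2217) = 12*(-2217) = -26604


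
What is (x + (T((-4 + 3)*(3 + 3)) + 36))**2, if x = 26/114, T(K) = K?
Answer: 2968729/3249 ≈ 913.74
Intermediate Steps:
x = 13/57 (x = 26*(1/114) = 13/57 ≈ 0.22807)
(x + (T((-4 + 3)*(3 + 3)) + 36))**2 = (13/57 + ((-4 + 3)*(3 + 3) + 36))**2 = (13/57 + (-1*6 + 36))**2 = (13/57 + (-6 + 36))**2 = (13/57 + 30)**2 = (1723/57)**2 = 2968729/3249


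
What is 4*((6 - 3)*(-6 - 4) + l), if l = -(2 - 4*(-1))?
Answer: -144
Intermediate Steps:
l = -6 (l = -(2 + 4) = -1*6 = -6)
4*((6 - 3)*(-6 - 4) + l) = 4*((6 - 3)*(-6 - 4) - 6) = 4*(3*(-10) - 6) = 4*(-30 - 6) = 4*(-36) = -144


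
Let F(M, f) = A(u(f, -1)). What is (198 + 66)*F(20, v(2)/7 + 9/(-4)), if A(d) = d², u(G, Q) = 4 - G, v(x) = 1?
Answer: 964953/98 ≈ 9846.5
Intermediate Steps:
F(M, f) = (4 - f)²
(198 + 66)*F(20, v(2)/7 + 9/(-4)) = (198 + 66)*(-4 + (1/7 + 9/(-4)))² = 264*(-4 + (1*(⅐) + 9*(-¼)))² = 264*(-4 + (⅐ - 9/4))² = 264*(-4 - 59/28)² = 264*(-171/28)² = 264*(29241/784) = 964953/98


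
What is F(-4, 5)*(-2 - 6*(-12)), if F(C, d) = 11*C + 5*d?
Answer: -1330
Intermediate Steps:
F(C, d) = 5*d + 11*C
F(-4, 5)*(-2 - 6*(-12)) = (5*5 + 11*(-4))*(-2 - 6*(-12)) = (25 - 44)*(-2 + 72) = -19*70 = -1330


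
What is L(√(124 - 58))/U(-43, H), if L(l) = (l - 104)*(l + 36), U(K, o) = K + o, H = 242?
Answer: -3678/199 - 68*√66/199 ≈ -21.258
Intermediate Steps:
L(l) = (-104 + l)*(36 + l)
L(√(124 - 58))/U(-43, H) = (-3744 + (√(124 - 58))² - 68*√(124 - 58))/(-43 + 242) = (-3744 + (√66)² - 68*√66)/199 = (-3744 + 66 - 68*√66)*(1/199) = (-3678 - 68*√66)*(1/199) = -3678/199 - 68*√66/199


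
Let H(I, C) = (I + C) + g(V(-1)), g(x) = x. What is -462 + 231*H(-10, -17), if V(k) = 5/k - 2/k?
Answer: -7392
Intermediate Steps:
V(k) = 3/k
H(I, C) = -3 + C + I (H(I, C) = (I + C) + 3/(-1) = (C + I) + 3*(-1) = (C + I) - 3 = -3 + C + I)
-462 + 231*H(-10, -17) = -462 + 231*(-3 - 17 - 10) = -462 + 231*(-30) = -462 - 6930 = -7392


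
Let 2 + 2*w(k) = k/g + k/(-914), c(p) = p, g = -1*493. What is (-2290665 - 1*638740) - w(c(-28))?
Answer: -659997660453/225301 ≈ -2.9294e+6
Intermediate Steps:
g = -493
w(k) = -1 - 1407*k/901204 (w(k) = -1 + (k/(-493) + k/(-914))/2 = -1 + (k*(-1/493) + k*(-1/914))/2 = -1 + (-k/493 - k/914)/2 = -1 + (-1407*k/450602)/2 = -1 - 1407*k/901204)
(-2290665 - 1*638740) - w(c(-28)) = (-2290665 - 1*638740) - (-1 - 1407/901204*(-28)) = (-2290665 - 638740) - (-1 + 9849/225301) = -2929405 - 1*(-215452/225301) = -2929405 + 215452/225301 = -659997660453/225301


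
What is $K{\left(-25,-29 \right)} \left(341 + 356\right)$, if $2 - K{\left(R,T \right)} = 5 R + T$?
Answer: $108732$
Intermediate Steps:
$K{\left(R,T \right)} = 2 - T - 5 R$ ($K{\left(R,T \right)} = 2 - \left(5 R + T\right) = 2 - \left(T + 5 R\right) = 2 - T - 5 R$)
$K{\left(-25,-29 \right)} \left(341 + 356\right) = \left(2 - -29 - -125\right) \left(341 + 356\right) = \left(2 + 29 + 125\right) 697 = 156 \cdot 697 = 108732$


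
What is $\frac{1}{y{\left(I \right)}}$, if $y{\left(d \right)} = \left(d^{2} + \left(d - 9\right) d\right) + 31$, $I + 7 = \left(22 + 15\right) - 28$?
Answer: $\frac{1}{21} \approx 0.047619$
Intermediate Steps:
$I = 2$ ($I = -7 + \left(\left(22 + 15\right) - 28\right) = -7 + \left(37 - 28\right) = -7 + 9 = 2$)
$y{\left(d \right)} = 31 + d^{2} + d \left(-9 + d\right)$ ($y{\left(d \right)} = \left(d^{2} + \left(d - 9\right) d\right) + 31 = \left(d^{2} + \left(-9 + d\right) d\right) + 31 = \left(d^{2} + d \left(-9 + d\right)\right) + 31 = 31 + d^{2} + d \left(-9 + d\right)$)
$\frac{1}{y{\left(I \right)}} = \frac{1}{31 - 18 + 2 \cdot 2^{2}} = \frac{1}{31 - 18 + 2 \cdot 4} = \frac{1}{31 - 18 + 8} = \frac{1}{21}$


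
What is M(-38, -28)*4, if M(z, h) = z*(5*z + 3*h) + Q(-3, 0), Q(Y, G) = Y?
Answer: 41636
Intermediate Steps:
M(z, h) = -3 + z*(3*h + 5*z) (M(z, h) = z*(5*z + 3*h) - 3 = z*(3*h + 5*z) - 3 = -3 + z*(3*h + 5*z))
M(-38, -28)*4 = (-3 + 5*(-38)**2 + 3*(-28)*(-38))*4 = (-3 + 5*1444 + 3192)*4 = (-3 + 7220 + 3192)*4 = 10409*4 = 41636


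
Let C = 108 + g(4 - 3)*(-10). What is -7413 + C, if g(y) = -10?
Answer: -7205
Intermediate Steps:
C = 208 (C = 108 - 10*(-10) = 108 + 100 = 208)
-7413 + C = -7413 + 208 = -7205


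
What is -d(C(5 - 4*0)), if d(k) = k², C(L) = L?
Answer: -25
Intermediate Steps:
-d(C(5 - 4*0)) = -(5 - 4*0)² = -(5 + 0)² = -1*5² = -1*25 = -25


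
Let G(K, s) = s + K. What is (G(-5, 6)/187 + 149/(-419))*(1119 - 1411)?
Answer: 8013648/78353 ≈ 102.28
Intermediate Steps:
G(K, s) = K + s
(G(-5, 6)/187 + 149/(-419))*(1119 - 1411) = ((-5 + 6)/187 + 149/(-419))*(1119 - 1411) = (1*(1/187) + 149*(-1/419))*(-292) = (1/187 - 149/419)*(-292) = -27444/78353*(-292) = 8013648/78353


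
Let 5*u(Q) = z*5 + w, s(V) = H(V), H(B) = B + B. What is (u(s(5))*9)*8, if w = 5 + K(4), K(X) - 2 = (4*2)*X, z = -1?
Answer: 2448/5 ≈ 489.60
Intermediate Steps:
H(B) = 2*B
K(X) = 2 + 8*X (K(X) = 2 + (4*2)*X = 2 + 8*X)
w = 39 (w = 5 + (2 + 8*4) = 5 + (2 + 32) = 5 + 34 = 39)
s(V) = 2*V
u(Q) = 34/5 (u(Q) = (-1*5 + 39)/5 = (-5 + 39)/5 = (⅕)*34 = 34/5)
(u(s(5))*9)*8 = ((34/5)*9)*8 = (306/5)*8 = 2448/5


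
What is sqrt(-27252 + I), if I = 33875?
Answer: sqrt(6623) ≈ 81.382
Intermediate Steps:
sqrt(-27252 + I) = sqrt(-27252 + 33875) = sqrt(6623)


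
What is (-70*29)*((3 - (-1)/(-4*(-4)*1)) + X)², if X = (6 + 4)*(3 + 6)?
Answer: -2250377815/128 ≈ -1.7581e+7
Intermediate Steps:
X = 90 (X = 10*9 = 90)
(-70*29)*((3 - (-1)/(-4*(-4)*1)) + X)² = (-70*29)*((3 - (-1)/(-4*(-4)*1)) + 90)² = -2030*((3 - (-1)/(16*1)) + 90)² = -2030*((3 - (-1)/16) + 90)² = -2030*((3 - 1*(-1/16)) + 90)² = -2030*((3 + 1/16) + 90)² = -2030*(49/16 + 90)² = -2030*(1489/16)² = -2030*2217121/256 = -2250377815/128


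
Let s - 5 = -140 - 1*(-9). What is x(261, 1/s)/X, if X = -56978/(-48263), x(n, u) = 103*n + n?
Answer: 655025436/28489 ≈ 22992.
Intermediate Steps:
s = -126 (s = 5 + (-140 - 1*(-9)) = 5 + (-140 + 9) = 5 - 131 = -126)
x(n, u) = 104*n
X = 56978/48263 (X = -56978*(-1/48263) = 56978/48263 ≈ 1.1806)
x(261, 1/s)/X = (104*261)/(56978/48263) = 27144*(48263/56978) = 655025436/28489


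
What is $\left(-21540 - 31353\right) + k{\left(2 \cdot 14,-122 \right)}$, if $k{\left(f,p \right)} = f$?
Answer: $-52865$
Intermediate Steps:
$\left(-21540 - 31353\right) + k{\left(2 \cdot 14,-122 \right)} = \left(-21540 - 31353\right) + 2 \cdot 14 = -52893 + 28 = -52865$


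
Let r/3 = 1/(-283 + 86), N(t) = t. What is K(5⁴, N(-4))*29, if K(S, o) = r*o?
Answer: 348/197 ≈ 1.7665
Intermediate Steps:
r = -3/197 (r = 3/(-283 + 86) = 3/(-197) = 3*(-1/197) = -3/197 ≈ -0.015228)
K(S, o) = -3*o/197
K(5⁴, N(-4))*29 = -3/197*(-4)*29 = (12/197)*29 = 348/197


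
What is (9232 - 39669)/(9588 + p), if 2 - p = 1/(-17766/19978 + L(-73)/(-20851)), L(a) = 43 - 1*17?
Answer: -806489828177/254136185767 ≈ -3.1735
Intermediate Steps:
L(a) = 26 (L(a) = 43 - 17 = 26)
p = 82748419/26497021 (p = 2 - 1/(-17766/19978 + 26/(-20851)) = 2 - 1/(-17766*1/19978 + 26*(-1/20851)) = 2 - 1/(-1269/1427 - 26/20851) = 2 - 1/(-26497021/29754377) = 2 - 1*(-29754377/26497021) = 2 + 29754377/26497021 = 82748419/26497021 ≈ 3.1229)
(9232 - 39669)/(9588 + p) = (9232 - 39669)/(9588 + 82748419/26497021) = -30437/254136185767/26497021 = -30437*26497021/254136185767 = -806489828177/254136185767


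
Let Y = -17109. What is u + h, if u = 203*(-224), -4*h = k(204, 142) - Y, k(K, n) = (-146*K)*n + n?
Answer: 4030189/4 ≈ 1.0075e+6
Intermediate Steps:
k(K, n) = n - 146*K*n (k(K, n) = -146*K*n + n = n - 146*K*n)
h = 4212077/4 (h = -(142*(1 - 146*204) - 1*(-17109))/4 = -(142*(1 - 29784) + 17109)/4 = -(142*(-29783) + 17109)/4 = -(-4229186 + 17109)/4 = -¼*(-4212077) = 4212077/4 ≈ 1.0530e+6)
u = -45472
u + h = -45472 + 4212077/4 = 4030189/4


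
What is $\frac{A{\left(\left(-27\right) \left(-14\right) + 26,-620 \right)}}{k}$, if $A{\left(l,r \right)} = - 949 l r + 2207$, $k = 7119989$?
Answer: $\frac{237707727}{7119989} \approx 33.386$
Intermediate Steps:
$A{\left(l,r \right)} = 2207 - 949 l r$ ($A{\left(l,r \right)} = - 949 l r + 2207 = 2207 - 949 l r$)
$\frac{A{\left(\left(-27\right) \left(-14\right) + 26,-620 \right)}}{k} = \frac{2207 - 949 \left(\left(-27\right) \left(-14\right) + 26\right) \left(-620\right)}{7119989} = \left(2207 - 949 \left(378 + 26\right) \left(-620\right)\right) \frac{1}{7119989} = \left(2207 - 383396 \left(-620\right)\right) \frac{1}{7119989} = \left(2207 + 237705520\right) \frac{1}{7119989} = 237707727 \cdot \frac{1}{7119989} = \frac{237707727}{7119989}$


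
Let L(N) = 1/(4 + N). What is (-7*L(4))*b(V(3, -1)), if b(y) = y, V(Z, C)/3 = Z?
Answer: -63/8 ≈ -7.8750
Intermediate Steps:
V(Z, C) = 3*Z
(-7*L(4))*b(V(3, -1)) = (-7/(4 + 4))*(3*3) = -7/8*9 = -63/8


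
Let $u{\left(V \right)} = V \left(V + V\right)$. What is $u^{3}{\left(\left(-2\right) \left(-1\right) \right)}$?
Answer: $512$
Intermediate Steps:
$u{\left(V \right)} = 2 V^{2}$ ($u{\left(V \right)} = V 2 V = 2 V^{2}$)
$u^{3}{\left(\left(-2\right) \left(-1\right) \right)} = \left(2 \left(\left(-2\right) \left(-1\right)\right)^{2}\right)^{3} = \left(2 \cdot 2^{2}\right)^{3} = \left(2 \cdot 4\right)^{3} = 8^{3} = 512$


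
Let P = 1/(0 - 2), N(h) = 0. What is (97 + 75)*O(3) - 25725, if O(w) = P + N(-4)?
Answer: -25811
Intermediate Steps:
P = -½ (P = 1/(-2) = -½ ≈ -0.50000)
O(w) = -½ (O(w) = -½ + 0 = -½)
(97 + 75)*O(3) - 25725 = (97 + 75)*(-½) - 25725 = 172*(-½) - 25725 = -86 - 25725 = -25811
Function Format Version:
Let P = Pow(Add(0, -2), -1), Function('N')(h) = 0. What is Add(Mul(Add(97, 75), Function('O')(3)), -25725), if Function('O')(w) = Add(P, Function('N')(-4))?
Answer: -25811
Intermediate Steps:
P = Rational(-1, 2) (P = Pow(-2, -1) = Rational(-1, 2) ≈ -0.50000)
Function('O')(w) = Rational(-1, 2) (Function('O')(w) = Add(Rational(-1, 2), 0) = Rational(-1, 2))
Add(Mul(Add(97, 75), Function('O')(3)), -25725) = Add(Mul(Add(97, 75), Rational(-1, 2)), -25725) = Add(Mul(172, Rational(-1, 2)), -25725) = Add(-86, -25725) = -25811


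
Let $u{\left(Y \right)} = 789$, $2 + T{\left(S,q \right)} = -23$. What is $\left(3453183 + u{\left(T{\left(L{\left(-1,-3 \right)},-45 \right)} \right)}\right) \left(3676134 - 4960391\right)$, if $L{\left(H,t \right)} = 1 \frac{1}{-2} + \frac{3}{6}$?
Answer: $-4435787718804$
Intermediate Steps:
$L{\left(H,t \right)} = 0$ ($L{\left(H,t \right)} = 1 \left(- \frac{1}{2}\right) + 3 \cdot \frac{1}{6} = - \frac{1}{2} + \frac{1}{2} = 0$)
$T{\left(S,q \right)} = -25$ ($T{\left(S,q \right)} = -2 - 23 = -25$)
$\left(3453183 + u{\left(T{\left(L{\left(-1,-3 \right)},-45 \right)} \right)}\right) \left(3676134 - 4960391\right) = \left(3453183 + 789\right) \left(3676134 - 4960391\right) = 3453972 \left(-1284257\right) = -4435787718804$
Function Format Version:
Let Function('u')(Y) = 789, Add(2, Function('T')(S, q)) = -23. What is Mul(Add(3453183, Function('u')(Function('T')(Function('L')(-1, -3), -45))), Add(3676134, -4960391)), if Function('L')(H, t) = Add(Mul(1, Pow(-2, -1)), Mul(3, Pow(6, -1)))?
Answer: -4435787718804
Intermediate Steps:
Function('L')(H, t) = 0 (Function('L')(H, t) = Add(Mul(1, Rational(-1, 2)), Mul(3, Rational(1, 6))) = Add(Rational(-1, 2), Rational(1, 2)) = 0)
Function('T')(S, q) = -25 (Function('T')(S, q) = Add(-2, -23) = -25)
Mul(Add(3453183, Function('u')(Function('T')(Function('L')(-1, -3), -45))), Add(3676134, -4960391)) = Mul(Add(3453183, 789), Add(3676134, -4960391)) = Mul(3453972, -1284257) = -4435787718804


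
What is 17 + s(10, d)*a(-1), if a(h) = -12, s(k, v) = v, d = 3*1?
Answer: -19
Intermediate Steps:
d = 3
17 + s(10, d)*a(-1) = 17 + 3*(-12) = 17 - 36 = -19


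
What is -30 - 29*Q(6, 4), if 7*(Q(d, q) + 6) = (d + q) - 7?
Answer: 921/7 ≈ 131.57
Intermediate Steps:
Q(d, q) = -7 + d/7 + q/7 (Q(d, q) = -6 + ((d + q) - 7)/7 = -6 + (-7 + d + q)/7 = -6 + (-1 + d/7 + q/7) = -7 + d/7 + q/7)
-30 - 29*Q(6, 4) = -30 - 29*(-7 + (⅐)*6 + (⅐)*4) = -30 - 29*(-7 + 6/7 + 4/7) = -30 - 29*(-39/7) = -30 + 1131/7 = 921/7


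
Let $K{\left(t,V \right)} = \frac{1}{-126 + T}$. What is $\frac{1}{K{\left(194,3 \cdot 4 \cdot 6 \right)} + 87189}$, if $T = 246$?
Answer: $\frac{120}{10462681} \approx 1.1469 \cdot 10^{-5}$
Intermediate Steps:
$K{\left(t,V \right)} = \frac{1}{120}$ ($K{\left(t,V \right)} = \frac{1}{-126 + 246} = \frac{1}{120}$)
$\frac{1}{K{\left(194,3 \cdot 4 \cdot 6 \right)} + 87189} = \frac{1}{\frac{1}{120} + 87189} = \frac{1}{\frac{10462681}{120}} = \frac{120}{10462681}$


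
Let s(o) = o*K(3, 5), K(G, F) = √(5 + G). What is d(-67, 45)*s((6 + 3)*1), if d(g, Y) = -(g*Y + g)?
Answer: 55476*√2 ≈ 78455.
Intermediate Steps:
s(o) = 2*o*√2 (s(o) = o*√(5 + 3) = o*√8 = o*(2*√2) = 2*o*√2)
d(g, Y) = -g - Y*g (d(g, Y) = -(Y*g + g) = -(g + Y*g) = -g - Y*g)
d(-67, 45)*s((6 + 3)*1) = (-1*(-67)*(1 + 45))*(2*((6 + 3)*1)*√2) = (-1*(-67)*46)*(2*(9*1)*√2) = 3082*(2*9*√2) = 3082*(18*√2) = 55476*√2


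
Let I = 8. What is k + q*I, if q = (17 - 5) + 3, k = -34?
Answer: 86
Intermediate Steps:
q = 15 (q = 12 + 3 = 15)
k + q*I = -34 + 15*8 = -34 + 120 = 86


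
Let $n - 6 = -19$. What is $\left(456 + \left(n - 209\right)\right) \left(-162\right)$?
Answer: $-37908$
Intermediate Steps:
$n = -13$ ($n = 6 - 19 = -13$)
$\left(456 + \left(n - 209\right)\right) \left(-162\right) = \left(456 - 222\right) \left(-162\right) = 234 \left(-162\right) = -37908$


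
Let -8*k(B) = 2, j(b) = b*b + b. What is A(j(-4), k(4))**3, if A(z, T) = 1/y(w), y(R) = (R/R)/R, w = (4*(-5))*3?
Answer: -216000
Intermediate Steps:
w = -60 (w = -20*3 = -60)
j(b) = b + b**2 (j(b) = b**2 + b = b + b**2)
y(R) = 1/R
k(B) = -1/4 (k(B) = -1/8*2 = -1/4)
A(z, T) = -60 (A(z, T) = 1/(1/(-60)) = 1/(-1/60) = -60)
A(j(-4), k(4))**3 = (-60)**3 = -216000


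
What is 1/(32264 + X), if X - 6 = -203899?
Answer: -1/171629 ≈ -5.8265e-6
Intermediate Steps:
X = -203893 (X = 6 - 203899 = -203893)
1/(32264 + X) = 1/(32264 - 203893) = 1/(-171629) = -1/171629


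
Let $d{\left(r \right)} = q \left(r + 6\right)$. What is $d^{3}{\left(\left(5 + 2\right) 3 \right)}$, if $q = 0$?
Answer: $0$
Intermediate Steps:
$d{\left(r \right)} = 0$ ($d{\left(r \right)} = 0 \left(r + 6\right) = 0 \left(6 + r\right) = 0$)
$d^{3}{\left(\left(5 + 2\right) 3 \right)} = 0^{3} = 0$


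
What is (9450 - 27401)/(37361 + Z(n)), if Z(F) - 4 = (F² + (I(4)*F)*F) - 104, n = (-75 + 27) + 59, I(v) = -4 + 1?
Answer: -17951/37019 ≈ -0.48491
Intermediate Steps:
I(v) = -3
n = 11 (n = -48 + 59 = 11)
Z(F) = -100 - 2*F² (Z(F) = 4 + ((F² + (-3*F)*F) - 104) = 4 + ((F² - 3*F²) - 104) = 4 + (-2*F² - 104) = 4 + (-104 - 2*F²) = -100 - 2*F²)
(9450 - 27401)/(37361 + Z(n)) = (9450 - 27401)/(37361 + (-100 - 2*11²)) = -17951/(37361 + (-100 - 2*121)) = -17951/(37361 + (-100 - 242)) = -17951/(37361 - 342) = -17951/37019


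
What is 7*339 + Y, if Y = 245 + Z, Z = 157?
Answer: 2775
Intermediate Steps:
Y = 402 (Y = 245 + 157 = 402)
7*339 + Y = 7*339 + 402 = 2373 + 402 = 2775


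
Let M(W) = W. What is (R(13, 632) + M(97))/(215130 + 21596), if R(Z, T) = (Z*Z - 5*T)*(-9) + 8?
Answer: 13512/118363 ≈ 0.11416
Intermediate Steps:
R(Z, T) = 8 - 9*Z² + 45*T (R(Z, T) = (Z² - 5*T)*(-9) + 8 = (-9*Z² + 45*T) + 8 = 8 - 9*Z² + 45*T)
(R(13, 632) + M(97))/(215130 + 21596) = ((8 - 9*13² + 45*632) + 97)/(215130 + 21596) = ((8 - 9*169 + 28440) + 97)/236726 = ((8 - 1521 + 28440) + 97)*(1/236726) = (26927 + 97)*(1/236726) = 27024*(1/236726) = 13512/118363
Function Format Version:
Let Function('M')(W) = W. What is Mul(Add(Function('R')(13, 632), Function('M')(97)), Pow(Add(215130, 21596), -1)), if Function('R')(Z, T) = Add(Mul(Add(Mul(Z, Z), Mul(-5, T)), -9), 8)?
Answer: Rational(13512, 118363) ≈ 0.11416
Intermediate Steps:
Function('R')(Z, T) = Add(8, Mul(-9, Pow(Z, 2)), Mul(45, T)) (Function('R')(Z, T) = Add(Mul(Add(Pow(Z, 2), Mul(-5, T)), -9), 8) = Add(Add(Mul(-9, Pow(Z, 2)), Mul(45, T)), 8) = Add(8, Mul(-9, Pow(Z, 2)), Mul(45, T)))
Mul(Add(Function('R')(13, 632), Function('M')(97)), Pow(Add(215130, 21596), -1)) = Mul(Add(Add(8, Mul(-9, Pow(13, 2)), Mul(45, 632)), 97), Pow(Add(215130, 21596), -1)) = Mul(Add(Add(8, Mul(-9, 169), 28440), 97), Pow(236726, -1)) = Mul(Add(Add(8, -1521, 28440), 97), Rational(1, 236726)) = Mul(Add(26927, 97), Rational(1, 236726)) = Mul(27024, Rational(1, 236726)) = Rational(13512, 118363)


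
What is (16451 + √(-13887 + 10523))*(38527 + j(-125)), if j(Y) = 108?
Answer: 635584385 + 2240830*I ≈ 6.3558e+8 + 2.2408e+6*I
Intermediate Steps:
(16451 + √(-13887 + 10523))*(38527 + j(-125)) = (16451 + √(-13887 + 10523))*(38527 + 108) = (16451 + √(-3364))*38635 = (16451 + 58*I)*38635 = 635584385 + 2240830*I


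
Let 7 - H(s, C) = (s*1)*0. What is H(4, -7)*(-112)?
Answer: -784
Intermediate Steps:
H(s, C) = 7 (H(s, C) = 7 - s*1*0 = 7 - s*0 = 7 - 1*0 = 7 + 0 = 7)
H(4, -7)*(-112) = 7*(-112) = -784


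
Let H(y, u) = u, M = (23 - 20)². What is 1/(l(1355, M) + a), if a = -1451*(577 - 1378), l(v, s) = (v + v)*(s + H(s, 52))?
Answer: 1/1327561 ≈ 7.5326e-7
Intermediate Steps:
M = 9 (M = 3² = 9)
l(v, s) = 2*v*(52 + s) (l(v, s) = (v + v)*(s + 52) = (2*v)*(52 + s) = 2*v*(52 + s))
a = 1162251 (a = -1451*(-801) = 1162251)
1/(l(1355, M) + a) = 1/(2*1355*(52 + 9) + 1162251) = 1/(2*1355*61 + 1162251) = 1/(165310 + 1162251) = 1/1327561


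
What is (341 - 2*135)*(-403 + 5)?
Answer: -28258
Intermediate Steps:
(341 - 2*135)*(-403 + 5) = (341 - 270)*(-398) = 71*(-398) = -28258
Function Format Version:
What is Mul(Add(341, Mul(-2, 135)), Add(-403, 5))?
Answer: -28258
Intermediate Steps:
Mul(Add(341, Mul(-2, 135)), Add(-403, 5)) = Mul(Add(341, -270), -398) = Mul(71, -398) = -28258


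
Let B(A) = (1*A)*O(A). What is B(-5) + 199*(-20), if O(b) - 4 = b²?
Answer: -4125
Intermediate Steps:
O(b) = 4 + b²
B(A) = A*(4 + A²) (B(A) = (1*A)*(4 + A²) = A*(4 + A²))
B(-5) + 199*(-20) = -5*(4 + (-5)²) + 199*(-20) = -5*(4 + 25) - 3980 = -5*29 - 3980 = -145 - 3980 = -4125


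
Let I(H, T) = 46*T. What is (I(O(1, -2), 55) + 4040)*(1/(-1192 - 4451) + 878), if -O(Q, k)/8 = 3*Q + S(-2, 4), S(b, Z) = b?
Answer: 3616823690/627 ≈ 5.7685e+6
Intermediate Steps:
O(Q, k) = 16 - 24*Q (O(Q, k) = -8*(3*Q - 2) = -8*(-2 + 3*Q) = 16 - 24*Q)
(I(O(1, -2), 55) + 4040)*(1/(-1192 - 4451) + 878) = (46*55 + 4040)*(1/(-1192 - 4451) + 878) = (2530 + 4040)*(1/(-5643) + 878) = 6570*(-1/5643 + 878) = 6570*(4954553/5643) = 3616823690/627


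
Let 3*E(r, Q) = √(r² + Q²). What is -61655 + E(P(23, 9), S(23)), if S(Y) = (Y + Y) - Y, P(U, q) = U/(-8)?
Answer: -61655 + 23*√65/24 ≈ -61647.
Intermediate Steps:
P(U, q) = -U/8 (P(U, q) = U*(-⅛) = -U/8)
S(Y) = Y (S(Y) = 2*Y - Y = Y)
E(r, Q) = √(Q² + r²)/3 (E(r, Q) = √(r² + Q²)/3 = √(Q² + r²)/3)
-61655 + E(P(23, 9), S(23)) = -61655 + √(23² + (-⅛*23)²)/3 = -61655 + √(529 + (-23/8)²)/3 = -61655 + √(529 + 529/64)/3 = -61655 + √(34385/64)/3 = -61655 + (23*√65/8)/3 = -61655 + 23*√65/24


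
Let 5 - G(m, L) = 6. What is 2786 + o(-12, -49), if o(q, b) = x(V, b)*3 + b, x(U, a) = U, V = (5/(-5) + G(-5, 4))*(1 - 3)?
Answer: 2749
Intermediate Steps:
G(m, L) = -1 (G(m, L) = 5 - 1*6 = 5 - 6 = -1)
V = 4 (V = (5/(-5) - 1)*(1 - 3) = (5*(-⅕) - 1)*(-2) = (-1 - 1)*(-2) = -2*(-2) = 4)
o(q, b) = 12 + b (o(q, b) = 4*3 + b = 12 + b)
2786 + o(-12, -49) = 2786 + (12 - 49) = 2786 - 37 = 2749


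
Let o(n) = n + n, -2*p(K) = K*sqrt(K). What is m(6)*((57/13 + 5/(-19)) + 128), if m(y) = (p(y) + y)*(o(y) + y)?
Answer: 3524472/247 - 1762236*sqrt(6)/247 ≈ -3206.9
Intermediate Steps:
p(K) = -K**(3/2)/2 (p(K) = -K*sqrt(K)/2 = -K**(3/2)/2)
o(n) = 2*n
m(y) = 3*y*(y - y**(3/2)/2) (m(y) = (-y**(3/2)/2 + y)*(2*y + y) = (y - y**(3/2)/2)*(3*y) = 3*y*(y - y**(3/2)/2))
m(6)*((57/13 + 5/(-19)) + 128) = (3*6**2 - 54*sqrt(6))*((57/13 + 5/(-19)) + 128) = (3*36 - 54*sqrt(6))*((57*(1/13) + 5*(-1/19)) + 128) = (108 - 54*sqrt(6))*((57/13 - 5/19) + 128) = (108 - 54*sqrt(6))*(1018/247 + 128) = (108 - 54*sqrt(6))*(32634/247) = 3524472/247 - 1762236*sqrt(6)/247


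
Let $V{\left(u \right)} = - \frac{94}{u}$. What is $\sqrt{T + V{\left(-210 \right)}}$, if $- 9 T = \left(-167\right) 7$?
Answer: $\frac{4 \sqrt{89810}}{105} \approx 11.417$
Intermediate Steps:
$T = \frac{1169}{9}$ ($T = - \frac{\left(-167\right) 7}{9} = \left(- \frac{1}{9}\right) \left(-1169\right) = \frac{1169}{9} \approx 129.89$)
$\sqrt{T + V{\left(-210 \right)}} = \sqrt{\frac{1169}{9} - \frac{94}{-210}} = \sqrt{\frac{1169}{9} - - \frac{47}{105}} = \sqrt{\frac{1169}{9} + \frac{47}{105}} = \sqrt{\frac{41056}{315}} = \frac{4 \sqrt{89810}}{105}$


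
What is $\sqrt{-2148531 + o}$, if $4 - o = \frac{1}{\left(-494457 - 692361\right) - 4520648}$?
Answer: $\frac{i \sqrt{69988628280807769746}}{5707466} \approx 1465.8 i$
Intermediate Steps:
$o = \frac{22829865}{5707466}$ ($o = 4 - \frac{1}{\left(-494457 - 692361\right) - 4520648} = 4 - \frac{1}{-1186818 - 4520648} = 4 - \frac{1}{-5707466} = 4 - - \frac{1}{5707466} = 4 + \frac{1}{5707466} = \frac{22829865}{5707466} \approx 4.0$)
$\sqrt{-2148531 + o} = \sqrt{-2148531 + \frac{22829865}{5707466}} = \sqrt{- \frac{12262644802581}{5707466}} = \frac{i \sqrt{69988628280807769746}}{5707466}$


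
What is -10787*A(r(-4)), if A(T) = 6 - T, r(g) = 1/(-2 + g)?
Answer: -399119/6 ≈ -66520.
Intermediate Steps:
-10787*A(r(-4)) = -10787*(6 - 1/(-2 - 4)) = -10787*(6 - 1/(-6)) = -10787*(6 - 1*(-1/6)) = -10787*(6 + 1/6) = -10787*37/6 = -399119/6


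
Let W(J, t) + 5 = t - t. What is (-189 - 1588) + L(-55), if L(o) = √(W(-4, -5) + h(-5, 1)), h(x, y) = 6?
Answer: -1776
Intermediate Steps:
W(J, t) = -5 (W(J, t) = -5 + (t - t) = -5 + 0 = -5)
L(o) = 1 (L(o) = √(-5 + 6) = √1 = 1)
(-189 - 1588) + L(-55) = (-189 - 1588) + 1 = -1777 + 1 = -1776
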